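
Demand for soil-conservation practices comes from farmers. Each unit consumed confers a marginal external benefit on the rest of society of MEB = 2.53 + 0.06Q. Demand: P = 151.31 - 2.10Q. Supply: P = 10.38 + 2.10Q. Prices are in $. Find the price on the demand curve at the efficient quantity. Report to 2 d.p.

P = $78.54

Social marginal benefit = demand + MEB = 153.84 - 2.04Q.
Set SMB = MC: 153.84 - 2.04Q = 10.38 + 2.10Q → Q* = 34.6522.
Consumer price on the demand curve at Q*: 151.31 − 2.10×34.6522 = 78.5404.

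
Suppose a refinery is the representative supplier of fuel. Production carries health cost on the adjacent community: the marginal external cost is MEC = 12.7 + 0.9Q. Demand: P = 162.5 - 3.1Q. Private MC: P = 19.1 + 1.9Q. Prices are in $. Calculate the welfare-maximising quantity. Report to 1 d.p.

Q* = 22.2

Social marginal cost = private MC + MEC = 31.8 + 2.8Q.
Set SMC = demand: 31.8 + 2.8Q = 162.5 - 3.1Q → Q* = 22.1525.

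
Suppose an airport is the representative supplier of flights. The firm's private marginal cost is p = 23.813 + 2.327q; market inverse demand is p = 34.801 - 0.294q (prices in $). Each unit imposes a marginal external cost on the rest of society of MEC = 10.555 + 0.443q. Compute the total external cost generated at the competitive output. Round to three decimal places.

Market equilibrium (private): 23.813 + 2.327q = 34.801 - 0.294q → q_m = 4.1923.
Total external cost = ∫₀^{q_m} (10.555 + 0.443q) dq = 10.555×4.1923 + ½×0.443×4.1923² = 48.1427.

$48.143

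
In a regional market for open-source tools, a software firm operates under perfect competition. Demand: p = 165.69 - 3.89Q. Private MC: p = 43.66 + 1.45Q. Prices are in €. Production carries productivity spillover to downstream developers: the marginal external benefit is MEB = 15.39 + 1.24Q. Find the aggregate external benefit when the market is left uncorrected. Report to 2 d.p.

€675.47

Market equilibrium (private): 43.66 + 1.45Q = 165.69 - 3.89Q → Q_m = 22.8521.
Total external benefit = ∫₀^{Q_m} (15.39 + 1.24Q) dQ = 15.39×22.8521 + ½×1.24×22.8521² = 675.4693.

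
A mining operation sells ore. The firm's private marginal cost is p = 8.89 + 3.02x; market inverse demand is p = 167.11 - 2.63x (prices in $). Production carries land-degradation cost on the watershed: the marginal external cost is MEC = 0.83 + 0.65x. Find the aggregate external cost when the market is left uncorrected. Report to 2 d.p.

Market equilibrium (private): 8.89 + 3.02x = 167.11 - 2.63x → x_m = 28.0035.
Total external cost = ∫₀^{x_m} (0.83 + 0.65x) dx = 0.83×28.0035 + ½×0.65×28.0035² = 278.1066.

$278.11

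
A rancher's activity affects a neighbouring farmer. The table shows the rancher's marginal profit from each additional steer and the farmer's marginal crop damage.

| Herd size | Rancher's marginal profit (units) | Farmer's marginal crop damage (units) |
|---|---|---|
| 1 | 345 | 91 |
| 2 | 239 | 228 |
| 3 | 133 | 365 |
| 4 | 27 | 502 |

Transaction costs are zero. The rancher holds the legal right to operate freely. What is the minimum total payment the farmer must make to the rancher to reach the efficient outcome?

Left alone the rancher would choose level 4 (marginal profit stays positive).
Efficient level: k* = 2 (marginal profit ≥ marginal crop damage through 2).
The farmer must at least cover the rancher's forgone profit from cutting 4→2: 133 + 27 = 160.

160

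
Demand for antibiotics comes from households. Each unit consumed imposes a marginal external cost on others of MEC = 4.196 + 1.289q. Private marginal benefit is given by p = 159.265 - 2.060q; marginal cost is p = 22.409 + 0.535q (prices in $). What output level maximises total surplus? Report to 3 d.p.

Social marginal benefit = demand − MEC = 155.069 - 3.349q.
Set SMB = MC: 155.069 - 3.349q = 22.409 + 0.535q → q* = 34.1555.

q* = 34.156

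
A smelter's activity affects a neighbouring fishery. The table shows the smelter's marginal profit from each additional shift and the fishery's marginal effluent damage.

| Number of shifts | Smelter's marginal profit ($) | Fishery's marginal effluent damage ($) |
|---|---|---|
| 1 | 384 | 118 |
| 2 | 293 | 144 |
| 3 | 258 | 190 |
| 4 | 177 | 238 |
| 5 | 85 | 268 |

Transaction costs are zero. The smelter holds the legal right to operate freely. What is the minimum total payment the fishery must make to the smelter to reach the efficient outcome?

Left alone the smelter would choose level 5 (marginal profit stays positive).
Efficient level: k* = 3 (marginal profit ≥ marginal effluent damage through 3).
The fishery must at least cover the smelter's forgone profit from cutting 5→3: 177 + 85 = 262.

$262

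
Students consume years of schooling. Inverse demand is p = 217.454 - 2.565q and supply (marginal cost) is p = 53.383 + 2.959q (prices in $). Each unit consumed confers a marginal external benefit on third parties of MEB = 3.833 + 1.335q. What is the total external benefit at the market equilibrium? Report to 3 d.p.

$702.700

Market equilibrium (private): 53.383 + 2.959q = 217.454 - 2.565q → q_m = 29.7015.
Total external benefit = ∫₀^{q_m} (3.833 + 1.335q) dq = 3.833×29.7015 + ½×1.335×29.7015² = 702.7004.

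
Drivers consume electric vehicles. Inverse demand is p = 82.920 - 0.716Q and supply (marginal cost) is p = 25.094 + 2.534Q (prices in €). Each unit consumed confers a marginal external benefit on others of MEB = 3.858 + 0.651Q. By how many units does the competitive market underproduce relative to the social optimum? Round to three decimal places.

Market equilibrium (private): 25.094 + 2.534Q = 82.920 - 0.716Q → Q_m = 17.7926.
Social marginal benefit = demand + MEB = 86.778 - 0.065Q.
Set SMB = MC: 86.778 - 0.065Q = 25.094 + 2.534Q → Q* = 23.7337.
Gap = |17.7926 − 23.7337| = 5.9411.

5.941 units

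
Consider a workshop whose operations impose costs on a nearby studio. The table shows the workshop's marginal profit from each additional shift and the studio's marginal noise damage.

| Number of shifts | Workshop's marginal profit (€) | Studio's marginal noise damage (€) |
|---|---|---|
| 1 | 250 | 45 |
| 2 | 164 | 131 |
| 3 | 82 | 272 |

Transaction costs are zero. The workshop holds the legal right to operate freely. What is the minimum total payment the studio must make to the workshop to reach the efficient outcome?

€82

Left alone the workshop would choose level 3 (marginal profit stays positive).
Efficient level: k* = 2 (marginal profit ≥ marginal noise damage through 2).
The studio must at least cover the workshop's forgone profit from cutting 3→2: 82 = 82.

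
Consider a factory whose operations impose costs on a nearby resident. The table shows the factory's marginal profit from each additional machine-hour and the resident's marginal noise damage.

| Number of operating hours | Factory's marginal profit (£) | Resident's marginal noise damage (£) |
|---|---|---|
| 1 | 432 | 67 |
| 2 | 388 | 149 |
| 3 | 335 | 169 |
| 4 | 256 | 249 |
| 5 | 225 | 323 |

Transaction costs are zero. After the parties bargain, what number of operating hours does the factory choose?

4

Bargaining reaches the level where marginal profit last exceeds marginal noise damage.
That holds through level 4 (256 ≥ 249) but not at 5 (225 < 323).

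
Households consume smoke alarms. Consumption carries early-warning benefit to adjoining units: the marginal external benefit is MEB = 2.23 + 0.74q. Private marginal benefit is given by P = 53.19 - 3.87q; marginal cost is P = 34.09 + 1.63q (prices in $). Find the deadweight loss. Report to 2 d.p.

DWL = $2.42

Market equilibrium (private): 34.09 + 1.63q = 53.19 - 3.87q → q_m = 3.4727.
Social marginal benefit = demand + MEB = 55.42 - 3.13q.
Set SMB = MC: 55.42 - 3.13q = 34.09 + 1.63q → q* = 4.4811.
Height of the DWL triangle at q_m is SMB(q_m) − MC(q_m) = MEB(q_m) = 4.7998.
DWL = ½ × 1.0084 × 4.7998 = 2.4201.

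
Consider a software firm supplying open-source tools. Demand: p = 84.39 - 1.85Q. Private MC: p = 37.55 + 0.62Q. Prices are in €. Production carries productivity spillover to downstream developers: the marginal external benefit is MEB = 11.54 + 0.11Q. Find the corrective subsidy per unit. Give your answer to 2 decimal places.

subsidy = €14.26 per unit

Social marginal cost = private MC − MEB = 26.01 + 0.51Q.
Set SMC = demand: 26.01 + 0.51Q = 84.39 - 1.85Q → Q* = 24.7373.
The Pigouvian subsidy equals MEB at Q*: 11.54 + 0.11×24.7373 = 14.2611.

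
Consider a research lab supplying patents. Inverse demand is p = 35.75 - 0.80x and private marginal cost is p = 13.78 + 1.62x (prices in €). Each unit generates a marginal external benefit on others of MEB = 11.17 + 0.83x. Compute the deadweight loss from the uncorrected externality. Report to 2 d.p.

Market equilibrium (private): 13.78 + 1.62x = 35.75 - 0.80x → x_m = 9.0785.
Social marginal cost = private MC − MEB = 2.61 + 0.79x.
Set SMC = demand: 2.61 + 0.79x = 35.75 - 0.80x → x* = 20.8428.
Height of the DWL triangle at x_m is demand(x_m) − SMC(x_m) = MEB(x_m) = 18.7052.
DWL = ½ × 11.7643 × 18.7052 = 110.0268.

DWL = €110.03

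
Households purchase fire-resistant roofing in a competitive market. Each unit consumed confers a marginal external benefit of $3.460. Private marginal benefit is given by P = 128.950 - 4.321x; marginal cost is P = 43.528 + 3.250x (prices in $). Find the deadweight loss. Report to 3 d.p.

Market equilibrium (private): 43.528 + 3.250x = 128.950 - 4.321x → x_m = 11.2828.
Social marginal benefit = demand + MEB = 132.410 - 4.321x.
Set SMB = MC: 132.410 - 4.321x = 43.528 + 3.250x → x* = 11.7398.
Between x* and x_m the wedge SMB − MC runs linearly from 0 to MEB(x_m), so the loss is a triangle.
DWL = ½ × 0.4570 × 3.4600 = 0.7906.

DWL = $0.791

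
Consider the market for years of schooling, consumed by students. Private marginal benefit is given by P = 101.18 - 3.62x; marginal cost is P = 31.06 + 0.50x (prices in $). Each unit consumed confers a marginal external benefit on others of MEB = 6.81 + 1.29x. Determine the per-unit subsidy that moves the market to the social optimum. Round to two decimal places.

subsidy = $41.88 per unit

Social marginal benefit = demand + MEB = 107.99 - 2.33x.
Set SMB = MC: 107.99 - 2.33x = 31.06 + 0.50x → x* = 27.1837.
The Pigouvian subsidy equals MEB at x*: 6.81 + 1.29×27.1837 = 41.8770.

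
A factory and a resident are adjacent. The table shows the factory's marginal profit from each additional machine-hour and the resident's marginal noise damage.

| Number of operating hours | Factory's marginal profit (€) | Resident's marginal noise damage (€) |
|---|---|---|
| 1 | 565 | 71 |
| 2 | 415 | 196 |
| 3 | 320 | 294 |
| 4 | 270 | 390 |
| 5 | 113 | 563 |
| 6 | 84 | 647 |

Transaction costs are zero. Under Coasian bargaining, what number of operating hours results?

3

Bargaining reaches the level where marginal profit last exceeds marginal noise damage.
That holds through level 3 (320 ≥ 294) but not at 4 (270 < 390).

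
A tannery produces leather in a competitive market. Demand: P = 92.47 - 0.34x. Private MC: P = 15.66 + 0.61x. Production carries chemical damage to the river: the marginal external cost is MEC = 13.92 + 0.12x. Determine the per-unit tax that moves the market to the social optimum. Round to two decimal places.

Social marginal cost = private MC + MEC = 29.58 + 0.73x.
Set SMC = demand: 29.58 + 0.73x = 92.47 - 0.34x → x* = 58.7757.
The Pigouvian tax equals MEC at x*: 13.92 + 0.12×58.7757 = 20.9731.

tax = 20.97 per unit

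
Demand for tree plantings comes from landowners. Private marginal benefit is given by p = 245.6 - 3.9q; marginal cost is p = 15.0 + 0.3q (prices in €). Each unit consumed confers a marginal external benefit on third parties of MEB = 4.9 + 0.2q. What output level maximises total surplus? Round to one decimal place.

Social marginal benefit = demand + MEB = 250.5 - 3.7q.
Set SMB = MC: 250.5 - 3.7q = 15.0 + 0.3q → q* = 58.8750.

q* = 58.9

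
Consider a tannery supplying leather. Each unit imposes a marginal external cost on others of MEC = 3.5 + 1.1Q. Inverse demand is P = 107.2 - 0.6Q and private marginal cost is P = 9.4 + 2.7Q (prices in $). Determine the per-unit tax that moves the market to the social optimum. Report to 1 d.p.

tax = $27.1 per unit

Social marginal cost = private MC + MEC = 12.9 + 3.8Q.
Set SMC = demand: 12.9 + 3.8Q = 107.2 - 0.6Q → Q* = 21.4318.
The Pigouvian tax equals MEC at Q*: 3.5 + 1.1×21.4318 = 27.0750.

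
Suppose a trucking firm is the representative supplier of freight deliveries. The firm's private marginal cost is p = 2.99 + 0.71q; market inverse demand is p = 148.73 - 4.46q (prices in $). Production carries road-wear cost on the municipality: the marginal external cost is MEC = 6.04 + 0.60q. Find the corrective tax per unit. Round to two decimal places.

Social marginal cost = private MC + MEC = 9.03 + 1.31q.
Set SMC = demand: 9.03 + 1.31q = 148.73 - 4.46q → q* = 24.2114.
The Pigouvian tax equals MEC at q*: 6.04 + 0.60×24.2114 = 20.5668.

tax = $20.57 per unit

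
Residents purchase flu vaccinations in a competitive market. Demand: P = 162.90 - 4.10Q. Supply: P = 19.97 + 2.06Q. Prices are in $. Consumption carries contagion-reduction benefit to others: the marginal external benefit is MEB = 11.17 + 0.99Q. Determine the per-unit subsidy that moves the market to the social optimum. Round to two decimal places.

Social marginal benefit = demand + MEB = 174.07 - 3.11Q.
Set SMB = MC: 174.07 - 3.11Q = 19.97 + 2.06Q → Q* = 29.8066.
The Pigouvian subsidy equals MEB at Q*: 11.17 + 0.99×29.8066 = 40.6785.

subsidy = $40.68 per unit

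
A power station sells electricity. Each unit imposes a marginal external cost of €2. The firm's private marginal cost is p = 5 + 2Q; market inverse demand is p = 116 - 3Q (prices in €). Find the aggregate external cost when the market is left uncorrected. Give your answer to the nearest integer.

€44

Market equilibrium (private): 5 + 2Q = 116 - 3Q → Q_m = 22.2000.
Total external cost = MEC × Q_m = 2 × 22.2000 = 44.4000.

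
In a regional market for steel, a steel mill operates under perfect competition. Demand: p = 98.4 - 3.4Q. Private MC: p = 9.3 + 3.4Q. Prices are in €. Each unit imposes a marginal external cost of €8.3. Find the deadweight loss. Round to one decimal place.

DWL = €5.1

Market equilibrium (private): 9.3 + 3.4Q = 98.4 - 3.4Q → Q_m = 13.1029.
Social marginal cost = private MC + MEC = 17.6 + 3.4Q.
Set SMC = demand: 17.6 + 3.4Q = 98.4 - 3.4Q → Q* = 11.8824.
The welfare-loss triangle has base |Q_m − Q*| and height MEC(Q_m) (the vertical gap between SMC and demand is zero at Q* and MEC at Q_m).
DWL = ½ × 1.2205 × 8.3000 = 5.0651.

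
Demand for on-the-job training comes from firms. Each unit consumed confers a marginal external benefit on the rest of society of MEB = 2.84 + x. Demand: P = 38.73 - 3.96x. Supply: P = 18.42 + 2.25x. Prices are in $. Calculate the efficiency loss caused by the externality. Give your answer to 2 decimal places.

DWL = $3.58

Market equilibrium (private): 18.42 + 2.25x = 38.73 - 3.96x → x_m = 3.2705.
Social marginal benefit = demand + MEB = 41.57 - 2.96x.
Set SMB = MC: 41.57 - 2.96x = 18.42 + 2.25x → x* = 4.4434.
Between x* and x_m the wedge SMB − MC runs linearly from 0 to MEB(x_m), so the loss is a triangle.
DWL = ½ × 1.1729 × 6.1105 = 3.5835.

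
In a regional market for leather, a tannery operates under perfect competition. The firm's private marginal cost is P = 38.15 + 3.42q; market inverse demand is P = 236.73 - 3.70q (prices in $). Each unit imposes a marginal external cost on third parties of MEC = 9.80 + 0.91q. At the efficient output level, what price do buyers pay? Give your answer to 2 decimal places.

P = $149.75

Social marginal cost = private MC + MEC = 47.95 + 4.33q.
Set SMC = demand: 47.95 + 4.33q = 236.73 - 3.70q → q* = 23.5093.
Consumer price on the demand curve at q*: 236.73 − 3.70×23.5093 = 149.7456.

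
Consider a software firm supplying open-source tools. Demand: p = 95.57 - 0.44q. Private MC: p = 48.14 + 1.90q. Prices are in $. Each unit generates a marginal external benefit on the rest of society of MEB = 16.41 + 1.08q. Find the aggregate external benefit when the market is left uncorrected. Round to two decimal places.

$554.47

Market equilibrium (private): 48.14 + 1.90q = 95.57 - 0.44q → q_m = 20.2692.
Total external benefit = ∫₀^{q_m} (16.41 + 1.08q) dq = 16.41×20.2692 + ½×1.08×20.2692² = 554.4714.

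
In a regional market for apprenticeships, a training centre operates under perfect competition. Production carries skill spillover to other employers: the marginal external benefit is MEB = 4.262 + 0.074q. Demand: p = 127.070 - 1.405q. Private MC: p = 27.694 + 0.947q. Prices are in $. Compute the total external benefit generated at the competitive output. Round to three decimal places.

Market equilibrium (private): 27.694 + 0.947q = 127.070 - 1.405q → q_m = 42.2517.
Total external benefit = ∫₀^{q_m} (4.262 + 0.074q) dq = 4.262×42.2517 + ½×0.074×42.2517² = 246.1294.

$246.129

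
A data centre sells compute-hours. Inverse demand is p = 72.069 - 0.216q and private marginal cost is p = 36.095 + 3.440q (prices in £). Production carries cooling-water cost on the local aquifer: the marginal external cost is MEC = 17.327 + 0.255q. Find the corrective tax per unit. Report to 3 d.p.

tax = £18.543 per unit

Social marginal cost = private MC + MEC = 53.422 + 3.695q.
Set SMC = demand: 53.422 + 3.695q = 72.069 - 0.216q → q* = 4.7678.
The Pigouvian tax equals MEC at q*: 17.327 + 0.255×4.7678 = 18.5428.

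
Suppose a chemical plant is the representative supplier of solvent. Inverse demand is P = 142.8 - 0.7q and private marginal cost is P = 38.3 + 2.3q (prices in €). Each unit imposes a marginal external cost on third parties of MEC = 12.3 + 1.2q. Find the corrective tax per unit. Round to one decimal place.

Social marginal cost = private MC + MEC = 50.6 + 3.5q.
Set SMC = demand: 50.6 + 3.5q = 142.8 - 0.7q → q* = 21.9524.
The Pigouvian tax equals MEC at q*: 12.3 + 1.2×21.9524 = 38.6429.

tax = €38.6 per unit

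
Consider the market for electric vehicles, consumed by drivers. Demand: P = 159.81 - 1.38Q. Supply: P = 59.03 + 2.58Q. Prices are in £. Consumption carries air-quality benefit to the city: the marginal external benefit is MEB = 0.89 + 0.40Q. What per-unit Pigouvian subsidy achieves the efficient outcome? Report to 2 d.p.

subsidy = £12.31 per unit

Social marginal benefit = demand + MEB = 160.70 - 0.98Q.
Set SMB = MC: 160.70 - 0.98Q = 59.03 + 2.58Q → Q* = 28.5590.
The Pigouvian subsidy equals MEB at Q*: 0.89 + 0.40×28.5590 = 12.3136.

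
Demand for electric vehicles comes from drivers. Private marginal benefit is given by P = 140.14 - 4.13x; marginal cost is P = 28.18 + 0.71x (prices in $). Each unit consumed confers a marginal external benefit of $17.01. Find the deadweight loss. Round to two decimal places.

Market equilibrium (private): 28.18 + 0.71x = 140.14 - 4.13x → x_m = 23.1322.
Social marginal benefit = demand + MEB = 157.15 - 4.13x.
Set SMB = MC: 157.15 - 4.13x = 28.18 + 0.71x → x* = 26.6467.
Between x* and x_m the wedge SMB − MC runs linearly from 0 to MEB(x_m), so the loss is a triangle.
DWL = ½ × 3.5145 × 17.0100 = 29.8908.

DWL = $29.89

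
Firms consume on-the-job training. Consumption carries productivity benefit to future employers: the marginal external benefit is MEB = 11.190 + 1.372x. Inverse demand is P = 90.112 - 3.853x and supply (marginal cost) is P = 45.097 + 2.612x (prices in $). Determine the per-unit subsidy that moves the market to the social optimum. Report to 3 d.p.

Social marginal benefit = demand + MEB = 101.302 - 2.481x.
Set SMB = MC: 101.302 - 2.481x = 45.097 + 2.612x → x* = 11.0357.
The Pigouvian subsidy equals MEB at x*: 11.190 + 1.372×11.0357 = 26.3310.

subsidy = $26.331 per unit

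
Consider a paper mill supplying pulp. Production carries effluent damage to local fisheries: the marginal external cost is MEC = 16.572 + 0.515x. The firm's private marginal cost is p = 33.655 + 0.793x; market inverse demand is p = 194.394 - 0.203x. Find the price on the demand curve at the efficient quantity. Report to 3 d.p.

P = 175.025

Social marginal cost = private MC + MEC = 50.227 + 1.308x.
Set SMC = demand: 50.227 + 1.308x = 194.394 - 0.203x → x* = 95.4116.
Consumer price on the demand curve at x*: 194.394 − 0.203×95.4116 = 175.0254.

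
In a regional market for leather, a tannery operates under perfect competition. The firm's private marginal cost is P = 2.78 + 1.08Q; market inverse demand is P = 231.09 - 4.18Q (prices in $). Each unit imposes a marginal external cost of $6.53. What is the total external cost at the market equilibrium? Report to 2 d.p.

Market equilibrium (private): 2.78 + 1.08Q = 231.09 - 4.18Q → Q_m = 43.4049.
Total external cost = MEC × Q_m = 6.53 × 43.4049 = 283.4340.

$283.43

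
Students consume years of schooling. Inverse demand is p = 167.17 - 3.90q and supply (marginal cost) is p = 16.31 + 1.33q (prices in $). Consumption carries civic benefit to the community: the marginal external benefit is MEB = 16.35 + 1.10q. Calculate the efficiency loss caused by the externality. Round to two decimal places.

Market equilibrium (private): 16.31 + 1.33q = 167.17 - 3.90q → q_m = 28.8451.
Social marginal benefit = demand + MEB = 183.52 - 2.80q.
Set SMB = MC: 183.52 - 2.80q = 16.31 + 1.33q → q* = 40.4867.
The loss is the area between SMB and MC from q* to q_m; with linear curves that's a triangle of height MEB(q_m).
DWL = ½ × 11.6416 × 48.0796 = 279.8617.

DWL = $279.86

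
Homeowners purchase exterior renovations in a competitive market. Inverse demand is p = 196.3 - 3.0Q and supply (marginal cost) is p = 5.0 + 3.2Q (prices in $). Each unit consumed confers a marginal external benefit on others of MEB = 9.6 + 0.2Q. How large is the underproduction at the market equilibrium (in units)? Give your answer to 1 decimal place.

2.6 units

Market equilibrium (private): 5.0 + 3.2Q = 196.3 - 3.0Q → Q_m = 30.8548.
Social marginal benefit = demand + MEB = 205.9 - 2.8Q.
Set SMB = MC: 205.9 - 2.8Q = 5.0 + 3.2Q → Q* = 33.4833.
Gap = |30.8548 − 33.4833| = 2.6285.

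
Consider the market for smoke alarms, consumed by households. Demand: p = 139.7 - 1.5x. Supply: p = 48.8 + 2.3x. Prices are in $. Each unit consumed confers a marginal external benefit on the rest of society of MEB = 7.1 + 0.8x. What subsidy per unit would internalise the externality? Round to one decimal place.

Social marginal benefit = demand + MEB = 146.8 - 0.7x.
Set SMB = MC: 146.8 - 0.7x = 48.8 + 2.3x → x* = 32.6667.
The Pigouvian subsidy equals MEB at x*: 7.1 + 0.8×32.6667 = 33.2334.

subsidy = $33.2 per unit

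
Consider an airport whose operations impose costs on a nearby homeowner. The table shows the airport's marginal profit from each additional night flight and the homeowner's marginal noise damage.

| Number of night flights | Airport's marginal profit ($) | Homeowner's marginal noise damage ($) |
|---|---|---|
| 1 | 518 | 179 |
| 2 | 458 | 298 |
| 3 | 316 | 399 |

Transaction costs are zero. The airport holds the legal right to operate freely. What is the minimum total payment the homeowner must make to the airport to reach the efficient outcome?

$316

Left alone the airport would choose level 3 (marginal profit stays positive).
Efficient level: k* = 2 (marginal profit ≥ marginal noise damage through 2).
The homeowner must at least cover the airport's forgone profit from cutting 3→2: 316 = 316.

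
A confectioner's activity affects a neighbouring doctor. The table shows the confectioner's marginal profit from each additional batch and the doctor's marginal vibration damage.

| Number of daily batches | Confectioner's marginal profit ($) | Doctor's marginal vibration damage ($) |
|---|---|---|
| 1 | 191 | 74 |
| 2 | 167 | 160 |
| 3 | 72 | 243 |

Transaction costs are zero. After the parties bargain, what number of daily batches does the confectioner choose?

2

Bargaining reaches the level where marginal profit last exceeds marginal vibration damage.
That holds through level 2 (167 ≥ 160) but not at 3 (72 < 243).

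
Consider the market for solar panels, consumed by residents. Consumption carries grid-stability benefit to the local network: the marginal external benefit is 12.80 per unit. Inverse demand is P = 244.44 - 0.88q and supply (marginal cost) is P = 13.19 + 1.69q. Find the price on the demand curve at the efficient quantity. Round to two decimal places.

Social marginal benefit = demand + MEB = 257.24 - 0.88q.
Set SMB = MC: 257.24 - 0.88q = 13.19 + 1.69q → q* = 94.9611.
Consumer price on the demand curve at q*: 244.44 − 0.88×94.9611 = 160.8742.

P = 160.87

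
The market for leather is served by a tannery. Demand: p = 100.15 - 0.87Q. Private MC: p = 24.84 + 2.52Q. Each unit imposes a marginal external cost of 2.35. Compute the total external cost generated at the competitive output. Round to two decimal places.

Market equilibrium (private): 24.84 + 2.52Q = 100.15 - 0.87Q → Q_m = 22.2153.
Total external cost = MEC × Q_m = 2.35 × 22.2153 = 52.2060.

52.21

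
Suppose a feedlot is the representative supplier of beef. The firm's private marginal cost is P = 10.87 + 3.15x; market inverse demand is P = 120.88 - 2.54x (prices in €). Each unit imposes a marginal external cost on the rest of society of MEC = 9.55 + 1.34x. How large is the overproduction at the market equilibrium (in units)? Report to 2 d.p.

Market equilibrium (private): 10.87 + 3.15x = 120.88 - 2.54x → x_m = 19.3339.
Social marginal cost = private MC + MEC = 20.42 + 4.49x.
Set SMC = demand: 20.42 + 4.49x = 120.88 - 2.54x → x* = 14.2902.
Gap = |19.3339 − 14.2902| = 5.0437.

5.04 units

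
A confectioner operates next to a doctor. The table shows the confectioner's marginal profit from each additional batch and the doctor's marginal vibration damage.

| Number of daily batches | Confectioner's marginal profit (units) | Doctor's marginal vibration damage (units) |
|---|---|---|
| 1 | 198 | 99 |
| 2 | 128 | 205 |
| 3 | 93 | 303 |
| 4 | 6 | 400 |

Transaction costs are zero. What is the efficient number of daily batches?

Bargaining reaches the level where marginal profit last exceeds marginal vibration damage.
That holds through level 1 (198 ≥ 99) but not at 2 (128 < 205).

1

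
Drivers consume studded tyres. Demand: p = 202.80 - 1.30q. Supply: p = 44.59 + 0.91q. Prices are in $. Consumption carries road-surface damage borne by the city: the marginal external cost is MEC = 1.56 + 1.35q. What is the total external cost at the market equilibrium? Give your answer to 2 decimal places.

$3570.97

Market equilibrium (private): 44.59 + 0.91q = 202.80 - 1.30q → q_m = 71.5882.
Total external cost = ∫₀^{q_m} (1.56 + 1.35q) dq = 1.56×71.5882 + ½×1.35×71.5882² = 3570.9651.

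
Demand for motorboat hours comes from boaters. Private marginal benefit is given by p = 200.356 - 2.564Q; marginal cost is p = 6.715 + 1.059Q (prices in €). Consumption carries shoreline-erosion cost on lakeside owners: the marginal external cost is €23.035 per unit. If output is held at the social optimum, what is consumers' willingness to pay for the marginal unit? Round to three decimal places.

P = €79.618

Social marginal benefit = demand − MEC = 177.321 - 2.564Q.
Set SMB = MC: 177.321 - 2.564Q = 6.715 + 1.059Q → Q* = 47.0897.
Consumer price on the demand curve at Q*: 200.356 − 2.564×47.0897 = 79.6180.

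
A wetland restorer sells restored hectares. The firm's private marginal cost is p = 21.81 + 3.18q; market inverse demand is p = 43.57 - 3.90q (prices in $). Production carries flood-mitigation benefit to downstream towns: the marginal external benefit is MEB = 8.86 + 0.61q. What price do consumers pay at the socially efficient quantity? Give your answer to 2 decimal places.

P = $25.11

Social marginal cost = private MC − MEB = 12.95 + 2.57q.
Set SMC = demand: 12.95 + 2.57q = 43.57 - 3.90q → q* = 4.7326.
Consumer price on the demand curve at q*: 43.57 − 3.90×4.7326 = 25.1129.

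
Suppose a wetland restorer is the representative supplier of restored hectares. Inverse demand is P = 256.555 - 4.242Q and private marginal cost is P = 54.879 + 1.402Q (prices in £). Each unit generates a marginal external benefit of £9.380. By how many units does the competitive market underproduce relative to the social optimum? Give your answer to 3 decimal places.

1.662 units

Market equilibrium (private): 54.879 + 1.402Q = 256.555 - 4.242Q → Q_m = 35.7328.
Social marginal cost = private MC − MEB = 45.499 + 1.402Q.
Set SMC = demand: 45.499 + 1.402Q = 256.555 - 4.242Q → Q* = 37.3948.
Gap = |35.7328 − 37.3948| = 1.6620.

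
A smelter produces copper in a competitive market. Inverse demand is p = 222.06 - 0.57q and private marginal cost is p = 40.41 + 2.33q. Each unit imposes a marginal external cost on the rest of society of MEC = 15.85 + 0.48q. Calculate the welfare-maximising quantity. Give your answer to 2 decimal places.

q* = 49.05

Social marginal cost = private MC + MEC = 56.26 + 2.81q.
Set SMC = demand: 56.26 + 2.81q = 222.06 - 0.57q → q* = 49.0533.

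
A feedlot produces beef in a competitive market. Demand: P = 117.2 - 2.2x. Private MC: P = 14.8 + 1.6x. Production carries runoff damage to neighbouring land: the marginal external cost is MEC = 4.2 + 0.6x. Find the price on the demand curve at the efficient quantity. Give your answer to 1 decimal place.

P = 68.1

Social marginal cost = private MC + MEC = 19.0 + 2.2x.
Set SMC = demand: 19.0 + 2.2x = 117.2 - 2.2x → x* = 22.3182.
Consumer price on the demand curve at x*: 117.2 − 2.2×22.3182 = 68.1000.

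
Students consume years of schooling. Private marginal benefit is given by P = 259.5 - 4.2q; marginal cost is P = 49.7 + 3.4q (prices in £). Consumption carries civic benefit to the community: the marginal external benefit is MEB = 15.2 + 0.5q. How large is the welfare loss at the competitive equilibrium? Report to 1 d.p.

Market equilibrium (private): 49.7 + 3.4q = 259.5 - 4.2q → q_m = 27.6053.
Social marginal benefit = demand + MEB = 274.7 - 3.7q.
Set SMB = MC: 274.7 - 3.7q = 49.7 + 3.4q → q* = 31.6901.
Between q* and q_m the wedge SMB − MC runs linearly from 0 to MEB(q_m), so the loss is a triangle.
DWL = ½ × 4.0848 × 29.0026 = 59.2349.

DWL = £59.2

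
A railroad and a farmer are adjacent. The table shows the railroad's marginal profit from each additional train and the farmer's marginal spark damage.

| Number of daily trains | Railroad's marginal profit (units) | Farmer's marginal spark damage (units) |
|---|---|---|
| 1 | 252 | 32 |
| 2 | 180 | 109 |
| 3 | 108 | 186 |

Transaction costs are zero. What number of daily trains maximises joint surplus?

2

Bargaining reaches the level where marginal profit last exceeds marginal spark damage.
That holds through level 2 (180 ≥ 109) but not at 3 (108 < 186).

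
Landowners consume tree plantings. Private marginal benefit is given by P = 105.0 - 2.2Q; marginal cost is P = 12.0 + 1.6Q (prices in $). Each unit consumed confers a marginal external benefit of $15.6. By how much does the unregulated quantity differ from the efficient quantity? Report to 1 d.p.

Market equilibrium (private): 12.0 + 1.6Q = 105.0 - 2.2Q → Q_m = 24.4737.
Social marginal benefit = demand + MEB = 120.6 - 2.2Q.
Set SMB = MC: 120.6 - 2.2Q = 12.0 + 1.6Q → Q* = 28.5789.
Gap = |24.4737 − 28.5789| = 4.1052.

4.1 units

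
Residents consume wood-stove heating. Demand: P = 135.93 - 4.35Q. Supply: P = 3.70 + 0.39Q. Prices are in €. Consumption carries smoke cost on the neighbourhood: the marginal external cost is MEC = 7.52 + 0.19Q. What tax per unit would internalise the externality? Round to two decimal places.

Social marginal benefit = demand − MEC = 128.41 - 4.54Q.
Set SMB = MC: 128.41 - 4.54Q = 3.70 + 0.39Q → Q* = 25.2961.
The Pigouvian tax equals MEC at Q*: 7.52 + 0.19×25.2961 = 12.3263.

tax = €12.33 per unit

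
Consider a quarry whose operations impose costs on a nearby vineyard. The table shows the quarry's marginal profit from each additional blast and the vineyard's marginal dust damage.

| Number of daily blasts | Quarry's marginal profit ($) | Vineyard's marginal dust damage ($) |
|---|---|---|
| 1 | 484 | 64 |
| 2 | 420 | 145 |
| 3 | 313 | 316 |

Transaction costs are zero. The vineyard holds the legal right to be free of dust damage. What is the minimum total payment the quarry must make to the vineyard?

$209

Efficient level: marginal profit ≥ marginal dust damage through level 2, so k* = 2.
With the vineyard holding the right, the quarry must at least compensate total damage at k*: 64 + 145 = 209.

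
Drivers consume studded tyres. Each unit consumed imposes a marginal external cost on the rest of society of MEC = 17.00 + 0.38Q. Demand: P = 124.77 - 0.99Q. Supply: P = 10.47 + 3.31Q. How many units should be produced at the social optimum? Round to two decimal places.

Social marginal benefit = demand − MEC = 107.77 - 1.37Q.
Set SMB = MC: 107.77 - 1.37Q = 10.47 + 3.31Q → Q* = 20.7906.

Q* = 20.79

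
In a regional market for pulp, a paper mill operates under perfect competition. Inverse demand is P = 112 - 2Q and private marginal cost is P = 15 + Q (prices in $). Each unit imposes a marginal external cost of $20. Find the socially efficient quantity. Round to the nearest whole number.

Q* = 26

Social marginal cost = private MC + MEC = 35 + Q.
Set SMC = demand: 35 + Q = 112 - 2Q → Q* = 25.6667.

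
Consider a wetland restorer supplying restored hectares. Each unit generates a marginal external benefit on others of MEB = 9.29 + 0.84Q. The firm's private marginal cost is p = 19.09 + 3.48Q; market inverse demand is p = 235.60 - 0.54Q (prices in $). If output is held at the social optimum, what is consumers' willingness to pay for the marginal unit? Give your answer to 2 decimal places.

Social marginal cost = private MC − MEB = 9.80 + 2.64Q.
Set SMC = demand: 9.80 + 2.64Q = 235.60 - 0.54Q → Q* = 71.0063.
Consumer price on the demand curve at Q*: 235.60 − 0.54×71.0063 = 197.2566.

P = $197.26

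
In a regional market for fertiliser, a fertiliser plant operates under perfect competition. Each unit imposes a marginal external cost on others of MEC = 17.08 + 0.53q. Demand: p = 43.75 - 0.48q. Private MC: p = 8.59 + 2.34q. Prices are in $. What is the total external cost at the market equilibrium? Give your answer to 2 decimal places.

$254.15

Market equilibrium (private): 8.59 + 2.34q = 43.75 - 0.48q → q_m = 12.4681.
Total external cost = ∫₀^{q_m} (17.08 + 0.53q) dq = 17.08×12.4681 + ½×0.53×12.4681² = 254.1503.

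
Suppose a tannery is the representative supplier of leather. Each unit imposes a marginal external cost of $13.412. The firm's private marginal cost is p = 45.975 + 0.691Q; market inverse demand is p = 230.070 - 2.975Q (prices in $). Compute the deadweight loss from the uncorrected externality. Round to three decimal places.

Market equilibrium (private): 45.975 + 0.691Q = 230.070 - 2.975Q → Q_m = 50.2169.
Social marginal cost = private MC + MEC = 59.387 + 0.691Q.
Set SMC = demand: 59.387 + 0.691Q = 230.070 - 2.975Q → Q* = 46.5584.
Height of the DWL triangle at Q_m is SMC(Q_m) − demand(Q_m) = MEC(Q_m) = 13.4120.
DWL = ½ × 3.6585 × 13.4120 = 24.5339.

DWL = $24.534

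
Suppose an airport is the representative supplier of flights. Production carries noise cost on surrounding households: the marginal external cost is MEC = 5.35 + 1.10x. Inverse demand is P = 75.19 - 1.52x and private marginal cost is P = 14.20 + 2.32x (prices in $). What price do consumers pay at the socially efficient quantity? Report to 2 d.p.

P = $58.07

Social marginal cost = private MC + MEC = 19.55 + 3.42x.
Set SMC = demand: 19.55 + 3.42x = 75.19 - 1.52x → x* = 11.2632.
Consumer price on the demand curve at x*: 75.19 − 1.52×11.2632 = 58.0699.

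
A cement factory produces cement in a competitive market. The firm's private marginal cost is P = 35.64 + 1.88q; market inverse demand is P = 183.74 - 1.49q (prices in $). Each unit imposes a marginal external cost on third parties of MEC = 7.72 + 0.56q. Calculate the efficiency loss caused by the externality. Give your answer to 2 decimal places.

DWL = $132.98

Market equilibrium (private): 35.64 + 1.88q = 183.74 - 1.49q → q_m = 43.9466.
Social marginal cost = private MC + MEC = 43.36 + 2.44q.
Set SMC = demand: 43.36 + 2.44q = 183.74 - 1.49q → q* = 35.7201.
Height of the DWL triangle at q_m is SMC(q_m) − demand(q_m) = MEC(q_m) = 32.3301.
DWL = ½ × 8.2265 × 32.3301 = 132.9818.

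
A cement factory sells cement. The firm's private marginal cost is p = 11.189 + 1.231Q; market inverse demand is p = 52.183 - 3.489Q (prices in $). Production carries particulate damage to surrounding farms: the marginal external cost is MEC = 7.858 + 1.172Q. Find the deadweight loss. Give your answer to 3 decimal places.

DWL = $27.608

Market equilibrium (private): 11.189 + 1.231Q = 52.183 - 3.489Q → Q_m = 8.6852.
Social marginal cost = private MC + MEC = 19.047 + 2.403Q.
Set SMC = demand: 19.047 + 2.403Q = 52.183 - 3.489Q → Q* = 5.6239.
Height of the DWL triangle at Q_m is SMC(Q_m) − demand(Q_m) = MEC(Q_m) = 18.0370.
DWL = ½ × 3.0613 × 18.0370 = 27.6083.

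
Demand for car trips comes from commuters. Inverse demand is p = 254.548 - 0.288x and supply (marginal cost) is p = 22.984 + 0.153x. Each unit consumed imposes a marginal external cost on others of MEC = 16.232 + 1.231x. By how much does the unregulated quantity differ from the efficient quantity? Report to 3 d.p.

Market equilibrium (private): 22.984 + 0.153x = 254.548 - 0.288x → x_m = 525.0884.
Social marginal benefit = demand − MEC = 238.316 - 1.519x.
Set SMB = MC: 238.316 - 1.519x = 22.984 + 0.153x → x* = 128.7871.
Gap = |525.0884 − 128.7871| = 396.3013.

396.301 units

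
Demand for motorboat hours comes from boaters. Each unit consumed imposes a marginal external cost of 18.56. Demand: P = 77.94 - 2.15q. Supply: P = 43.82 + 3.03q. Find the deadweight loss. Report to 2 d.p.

DWL = 33.25

Market equilibrium (private): 43.82 + 3.03q = 77.94 - 2.15q → q_m = 6.5869.
Social marginal benefit = demand − MEC = 59.38 - 2.15q.
Set SMB = MC: 59.38 - 2.15q = 43.82 + 3.03q → q* = 3.0039.
The loss is the area between SMB and MC from q* to q_m; with linear curves that's a triangle of height MEC(q_m).
DWL = ½ × 3.5830 × 18.5600 = 33.2502.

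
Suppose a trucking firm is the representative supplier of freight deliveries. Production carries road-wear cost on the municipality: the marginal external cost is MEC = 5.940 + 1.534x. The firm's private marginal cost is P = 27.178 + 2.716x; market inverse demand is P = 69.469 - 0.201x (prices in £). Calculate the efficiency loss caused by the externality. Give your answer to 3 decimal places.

Market equilibrium (private): 27.178 + 2.716x = 69.469 - 0.201x → x_m = 14.4981.
Social marginal cost = private MC + MEC = 33.118 + 4.250x.
Set SMC = demand: 33.118 + 4.250x = 69.469 - 0.201x → x* = 8.1669.
Height of the DWL triangle at x_m is SMC(x_m) − demand(x_m) = MEC(x_m) = 28.1801.
DWL = ½ × 6.3312 × 28.1801 = 89.2069.

DWL = £89.207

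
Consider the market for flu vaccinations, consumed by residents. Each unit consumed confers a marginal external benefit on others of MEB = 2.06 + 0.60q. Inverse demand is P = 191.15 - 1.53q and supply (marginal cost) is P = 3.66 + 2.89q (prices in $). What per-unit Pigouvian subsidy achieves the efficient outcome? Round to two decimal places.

subsidy = $31.83 per unit

Social marginal benefit = demand + MEB = 193.21 - 0.93q.
Set SMB = MC: 193.21 - 0.93q = 3.66 + 2.89q → q* = 49.6204.
The Pigouvian subsidy equals MEB at q*: 2.06 + 0.60×49.6204 = 31.8322.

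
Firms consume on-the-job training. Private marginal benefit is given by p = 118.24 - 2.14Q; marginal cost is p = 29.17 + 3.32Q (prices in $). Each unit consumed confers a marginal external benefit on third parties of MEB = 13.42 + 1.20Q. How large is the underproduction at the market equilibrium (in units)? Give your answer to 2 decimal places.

7.75 units

Market equilibrium (private): 29.17 + 3.32Q = 118.24 - 2.14Q → Q_m = 16.3132.
Social marginal benefit = demand + MEB = 131.66 - 0.94Q.
Set SMB = MC: 131.66 - 0.94Q = 29.17 + 3.32Q → Q* = 24.0587.
Gap = |16.3132 − 24.0587| = 7.7455.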